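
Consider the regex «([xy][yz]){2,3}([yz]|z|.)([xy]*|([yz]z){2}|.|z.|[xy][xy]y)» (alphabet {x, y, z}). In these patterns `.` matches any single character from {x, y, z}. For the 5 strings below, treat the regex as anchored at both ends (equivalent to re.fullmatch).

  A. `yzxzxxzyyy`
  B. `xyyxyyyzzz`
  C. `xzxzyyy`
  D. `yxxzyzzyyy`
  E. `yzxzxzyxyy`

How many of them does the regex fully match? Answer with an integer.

A → no match
B → no match
C → match
D → no match
E → match
Total matched: 2

2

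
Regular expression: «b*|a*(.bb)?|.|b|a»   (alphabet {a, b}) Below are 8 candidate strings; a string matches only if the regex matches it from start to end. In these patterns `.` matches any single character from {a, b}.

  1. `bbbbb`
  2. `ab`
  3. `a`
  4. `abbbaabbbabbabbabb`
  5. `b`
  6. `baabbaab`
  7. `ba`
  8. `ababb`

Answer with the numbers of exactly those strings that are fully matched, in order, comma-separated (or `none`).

1, 3, 5

1 → match
2 → no match
3 → match
4 → no match
5 → match
6 → no match
7 → no match
8 → no match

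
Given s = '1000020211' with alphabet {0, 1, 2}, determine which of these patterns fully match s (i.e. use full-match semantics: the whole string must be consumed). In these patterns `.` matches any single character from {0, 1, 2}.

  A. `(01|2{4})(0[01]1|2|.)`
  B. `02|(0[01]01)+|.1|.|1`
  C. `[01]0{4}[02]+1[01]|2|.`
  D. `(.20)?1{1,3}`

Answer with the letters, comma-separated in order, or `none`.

A → no match
B → no match
C → match
D → no match

C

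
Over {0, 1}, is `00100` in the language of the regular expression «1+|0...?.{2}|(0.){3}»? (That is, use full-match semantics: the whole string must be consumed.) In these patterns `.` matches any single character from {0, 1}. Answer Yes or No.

Yes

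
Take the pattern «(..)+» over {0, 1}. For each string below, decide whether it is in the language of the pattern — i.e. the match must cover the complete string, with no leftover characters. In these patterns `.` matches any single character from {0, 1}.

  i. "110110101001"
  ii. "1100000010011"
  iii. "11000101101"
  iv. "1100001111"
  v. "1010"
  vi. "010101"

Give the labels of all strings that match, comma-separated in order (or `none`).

i, iv, v, vi

i → match
ii → no match
iii → no match
iv → match
v → match
vi → match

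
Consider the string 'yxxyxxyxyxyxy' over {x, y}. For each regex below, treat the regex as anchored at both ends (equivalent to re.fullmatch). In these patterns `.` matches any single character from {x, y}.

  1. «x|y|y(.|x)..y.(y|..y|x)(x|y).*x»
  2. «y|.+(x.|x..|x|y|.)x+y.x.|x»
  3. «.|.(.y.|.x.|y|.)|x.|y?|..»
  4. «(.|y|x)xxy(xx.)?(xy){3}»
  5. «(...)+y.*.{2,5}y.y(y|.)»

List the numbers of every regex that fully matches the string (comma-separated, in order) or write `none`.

4

1 → no match
2 → no match
3 → no match
4 → match
5 → no match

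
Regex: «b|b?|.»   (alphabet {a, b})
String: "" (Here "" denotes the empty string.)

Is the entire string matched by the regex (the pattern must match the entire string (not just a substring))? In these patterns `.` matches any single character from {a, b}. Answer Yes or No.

Yes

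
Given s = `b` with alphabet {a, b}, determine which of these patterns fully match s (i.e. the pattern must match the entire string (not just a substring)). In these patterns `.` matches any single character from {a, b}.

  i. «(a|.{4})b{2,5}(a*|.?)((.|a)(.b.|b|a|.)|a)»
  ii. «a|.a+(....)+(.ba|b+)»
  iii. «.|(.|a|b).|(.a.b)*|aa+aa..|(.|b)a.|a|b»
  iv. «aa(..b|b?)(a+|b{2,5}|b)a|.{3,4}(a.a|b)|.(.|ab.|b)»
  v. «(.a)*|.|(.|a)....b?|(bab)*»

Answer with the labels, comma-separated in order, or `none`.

iii, v

i → no match
ii → no match
iii → match
iv → no match
v → match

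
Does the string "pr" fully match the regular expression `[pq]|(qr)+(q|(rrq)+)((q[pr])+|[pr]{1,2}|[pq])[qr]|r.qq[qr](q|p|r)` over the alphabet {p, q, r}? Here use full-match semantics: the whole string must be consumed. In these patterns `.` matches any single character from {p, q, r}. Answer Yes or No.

No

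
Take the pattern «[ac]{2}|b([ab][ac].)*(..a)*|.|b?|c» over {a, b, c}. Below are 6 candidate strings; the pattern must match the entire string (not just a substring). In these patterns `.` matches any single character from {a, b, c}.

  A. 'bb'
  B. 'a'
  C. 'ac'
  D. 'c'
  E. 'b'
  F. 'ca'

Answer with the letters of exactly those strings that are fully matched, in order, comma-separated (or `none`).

B, C, D, E, F

A → no match
B → match
C → match
D → match
E → match
F → match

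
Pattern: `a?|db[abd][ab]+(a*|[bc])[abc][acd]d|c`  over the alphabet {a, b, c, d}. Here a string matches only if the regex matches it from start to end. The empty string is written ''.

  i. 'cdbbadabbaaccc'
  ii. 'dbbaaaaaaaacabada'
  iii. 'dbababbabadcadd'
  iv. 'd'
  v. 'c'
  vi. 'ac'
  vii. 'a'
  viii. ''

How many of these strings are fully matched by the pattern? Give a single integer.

i → no match
ii → no match
iii → no match
iv → no match
v → match
vi → no match
vii → match
viii → match
Total matched: 3

3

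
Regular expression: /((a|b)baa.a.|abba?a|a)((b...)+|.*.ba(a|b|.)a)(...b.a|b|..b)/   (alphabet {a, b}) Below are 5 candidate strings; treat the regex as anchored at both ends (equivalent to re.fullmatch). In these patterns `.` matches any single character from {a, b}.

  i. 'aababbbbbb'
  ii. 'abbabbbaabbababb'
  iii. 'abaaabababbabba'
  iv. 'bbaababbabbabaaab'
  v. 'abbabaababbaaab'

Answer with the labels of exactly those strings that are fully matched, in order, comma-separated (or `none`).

i. 'aababbbbbb' → no match
ii → match
iii → match
iv → match
v → match

ii, iii, iv, v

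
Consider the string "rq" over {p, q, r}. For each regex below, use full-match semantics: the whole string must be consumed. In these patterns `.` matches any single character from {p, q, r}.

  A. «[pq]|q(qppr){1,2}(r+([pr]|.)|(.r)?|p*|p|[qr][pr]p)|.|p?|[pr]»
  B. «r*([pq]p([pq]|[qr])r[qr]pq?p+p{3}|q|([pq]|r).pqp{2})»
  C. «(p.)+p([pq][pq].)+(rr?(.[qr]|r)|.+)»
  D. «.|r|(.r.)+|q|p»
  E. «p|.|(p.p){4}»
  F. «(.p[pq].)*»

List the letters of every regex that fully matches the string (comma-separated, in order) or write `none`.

A → no match
B → match
C → no match — must start with "p"
D → no match
E → no match
F → no match

B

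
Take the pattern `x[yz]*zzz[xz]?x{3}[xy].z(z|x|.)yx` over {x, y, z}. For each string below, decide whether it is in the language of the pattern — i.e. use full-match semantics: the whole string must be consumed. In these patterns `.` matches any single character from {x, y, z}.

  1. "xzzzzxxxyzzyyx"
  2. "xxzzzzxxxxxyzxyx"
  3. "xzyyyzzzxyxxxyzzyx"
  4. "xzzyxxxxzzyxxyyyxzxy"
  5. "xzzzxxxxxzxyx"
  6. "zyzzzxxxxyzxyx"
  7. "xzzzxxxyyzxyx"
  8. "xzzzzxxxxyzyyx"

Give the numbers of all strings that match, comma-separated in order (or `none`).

1 → match
2 → no match
3 → no match
4 → no match — must end with "yx"
5 → match
6 → no match — must start with "x"
7 → match
8 → match

1, 5, 7, 8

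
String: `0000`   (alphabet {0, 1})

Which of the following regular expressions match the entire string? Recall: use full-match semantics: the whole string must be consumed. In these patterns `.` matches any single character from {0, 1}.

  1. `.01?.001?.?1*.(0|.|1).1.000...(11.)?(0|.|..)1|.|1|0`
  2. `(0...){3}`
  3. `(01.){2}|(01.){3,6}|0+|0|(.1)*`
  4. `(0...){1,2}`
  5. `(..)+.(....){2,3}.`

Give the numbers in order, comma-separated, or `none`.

3, 4

1 → no match
2 → no match
3 → match
4 → match
5 → no match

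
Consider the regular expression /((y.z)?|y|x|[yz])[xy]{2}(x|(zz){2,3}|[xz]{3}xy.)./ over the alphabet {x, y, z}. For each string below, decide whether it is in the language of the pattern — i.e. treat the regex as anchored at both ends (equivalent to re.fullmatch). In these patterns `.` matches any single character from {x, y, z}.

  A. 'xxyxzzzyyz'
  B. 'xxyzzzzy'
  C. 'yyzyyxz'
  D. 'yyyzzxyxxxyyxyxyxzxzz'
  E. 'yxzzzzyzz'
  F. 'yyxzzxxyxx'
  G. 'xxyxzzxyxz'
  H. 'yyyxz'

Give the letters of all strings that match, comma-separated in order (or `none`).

B, C, F, G, H

A → no match
B → match
C → match
D → no match
E → no match
F → match
G → match
H → match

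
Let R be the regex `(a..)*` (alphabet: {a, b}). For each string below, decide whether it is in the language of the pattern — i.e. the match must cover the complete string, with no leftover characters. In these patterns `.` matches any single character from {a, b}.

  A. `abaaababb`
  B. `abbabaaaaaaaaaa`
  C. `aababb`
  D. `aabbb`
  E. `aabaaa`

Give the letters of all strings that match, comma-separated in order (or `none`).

A, B, C, E

A → match
B → match
C → match
D → no match
E → match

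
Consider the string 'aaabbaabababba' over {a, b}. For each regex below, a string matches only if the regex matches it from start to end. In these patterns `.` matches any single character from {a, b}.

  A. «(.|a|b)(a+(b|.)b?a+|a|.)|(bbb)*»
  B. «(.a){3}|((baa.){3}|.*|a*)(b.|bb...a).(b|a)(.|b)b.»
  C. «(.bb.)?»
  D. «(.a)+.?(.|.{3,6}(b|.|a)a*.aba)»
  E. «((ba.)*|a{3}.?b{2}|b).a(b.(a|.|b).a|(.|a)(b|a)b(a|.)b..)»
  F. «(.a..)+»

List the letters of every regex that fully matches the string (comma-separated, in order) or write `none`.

A → no match
B → match
C → no match
D → no match
E → match
F → no match

B, E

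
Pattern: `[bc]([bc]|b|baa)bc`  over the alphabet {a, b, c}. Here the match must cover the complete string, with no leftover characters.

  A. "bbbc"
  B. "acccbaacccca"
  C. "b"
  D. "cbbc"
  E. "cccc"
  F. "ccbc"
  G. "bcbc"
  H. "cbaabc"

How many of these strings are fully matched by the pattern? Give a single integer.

5

A → match
B → no match — must end with "bc"
C → no match — must end with "bc"
D → match
E → no match — must end with "bc"
F → match
G → match
H → match
Total matched: 5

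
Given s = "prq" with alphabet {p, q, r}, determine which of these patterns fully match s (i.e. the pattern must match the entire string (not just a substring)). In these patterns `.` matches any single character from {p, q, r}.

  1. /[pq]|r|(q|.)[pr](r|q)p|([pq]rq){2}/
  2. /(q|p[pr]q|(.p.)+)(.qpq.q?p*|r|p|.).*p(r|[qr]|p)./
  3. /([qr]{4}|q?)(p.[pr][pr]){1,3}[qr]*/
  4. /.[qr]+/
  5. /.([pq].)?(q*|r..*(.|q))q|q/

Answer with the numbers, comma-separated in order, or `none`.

4

1 → no match
2 → no match
3 → no match
4 → match
5 → no match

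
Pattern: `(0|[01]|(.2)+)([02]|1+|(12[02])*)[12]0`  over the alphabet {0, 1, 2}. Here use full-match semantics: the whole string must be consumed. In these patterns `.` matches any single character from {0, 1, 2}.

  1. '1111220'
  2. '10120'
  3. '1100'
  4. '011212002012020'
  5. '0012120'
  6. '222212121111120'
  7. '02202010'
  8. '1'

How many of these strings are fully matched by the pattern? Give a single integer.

1 → no match
2 → no match
3 → no match
4 → no match
5 → no match
6 → match
7 → no match
8 → no match — must end with '0'
Total matched: 1

1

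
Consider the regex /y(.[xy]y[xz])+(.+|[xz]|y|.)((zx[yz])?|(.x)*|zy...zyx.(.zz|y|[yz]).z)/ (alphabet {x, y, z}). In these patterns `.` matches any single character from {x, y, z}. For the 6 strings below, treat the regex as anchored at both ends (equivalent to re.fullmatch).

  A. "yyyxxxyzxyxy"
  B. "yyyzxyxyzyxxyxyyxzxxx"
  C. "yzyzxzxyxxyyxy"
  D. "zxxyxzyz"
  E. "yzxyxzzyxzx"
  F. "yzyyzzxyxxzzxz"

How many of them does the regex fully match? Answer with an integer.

2

A → no match
B → no match
C → no match
D → no match — must start with "y"
E → match
F → match
Total matched: 2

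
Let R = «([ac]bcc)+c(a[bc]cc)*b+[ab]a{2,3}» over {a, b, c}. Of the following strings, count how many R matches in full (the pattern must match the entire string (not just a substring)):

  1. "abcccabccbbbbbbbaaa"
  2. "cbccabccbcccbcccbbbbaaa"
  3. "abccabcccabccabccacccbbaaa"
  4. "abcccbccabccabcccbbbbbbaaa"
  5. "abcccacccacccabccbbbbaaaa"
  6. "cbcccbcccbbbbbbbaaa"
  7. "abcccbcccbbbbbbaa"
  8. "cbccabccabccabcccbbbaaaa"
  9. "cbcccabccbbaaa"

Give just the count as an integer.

1 → match
2 → no match
3 → match
4 → match
5 → match
6 → match
7 → match
8 → match
9 → match
Total matched: 8

8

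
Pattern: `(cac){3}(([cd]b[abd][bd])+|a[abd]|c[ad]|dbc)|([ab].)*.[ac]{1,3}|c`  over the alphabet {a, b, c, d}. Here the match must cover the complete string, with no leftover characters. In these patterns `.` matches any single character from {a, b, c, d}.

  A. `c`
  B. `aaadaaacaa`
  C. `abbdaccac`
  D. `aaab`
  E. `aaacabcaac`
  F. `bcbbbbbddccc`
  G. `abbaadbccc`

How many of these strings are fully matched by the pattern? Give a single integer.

A → match
B → match
C → match
D → no match
E → match
F → match
G → match
Total matched: 6

6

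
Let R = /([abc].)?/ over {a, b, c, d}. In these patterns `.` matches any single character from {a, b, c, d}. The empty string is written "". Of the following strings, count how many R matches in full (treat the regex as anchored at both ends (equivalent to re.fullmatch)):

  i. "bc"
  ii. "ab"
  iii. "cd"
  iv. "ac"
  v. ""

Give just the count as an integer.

5

i → match
ii → match
iii → match
iv → match
v → match
Total matched: 5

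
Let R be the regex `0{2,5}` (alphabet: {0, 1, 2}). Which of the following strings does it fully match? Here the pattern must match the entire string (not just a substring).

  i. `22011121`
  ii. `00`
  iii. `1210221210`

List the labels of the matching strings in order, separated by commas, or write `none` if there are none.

ii

i → no match — must start with `0`
ii → match
iii → no match — must start with `0`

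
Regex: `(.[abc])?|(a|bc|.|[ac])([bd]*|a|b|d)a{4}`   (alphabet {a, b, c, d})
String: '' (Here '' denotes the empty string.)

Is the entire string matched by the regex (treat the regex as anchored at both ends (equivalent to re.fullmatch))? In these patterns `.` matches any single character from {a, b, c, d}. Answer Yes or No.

Yes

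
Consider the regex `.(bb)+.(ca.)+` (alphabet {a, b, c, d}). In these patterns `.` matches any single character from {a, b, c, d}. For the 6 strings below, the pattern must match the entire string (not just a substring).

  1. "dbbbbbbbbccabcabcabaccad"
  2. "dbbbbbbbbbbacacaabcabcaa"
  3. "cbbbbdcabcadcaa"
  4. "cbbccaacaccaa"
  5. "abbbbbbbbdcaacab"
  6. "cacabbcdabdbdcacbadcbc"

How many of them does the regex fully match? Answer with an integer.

3

1 → no match
2 → no match
3 → match
4 → match
5 → match
6 → no match
Total matched: 3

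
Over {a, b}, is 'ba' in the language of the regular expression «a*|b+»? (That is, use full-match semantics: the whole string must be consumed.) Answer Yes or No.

No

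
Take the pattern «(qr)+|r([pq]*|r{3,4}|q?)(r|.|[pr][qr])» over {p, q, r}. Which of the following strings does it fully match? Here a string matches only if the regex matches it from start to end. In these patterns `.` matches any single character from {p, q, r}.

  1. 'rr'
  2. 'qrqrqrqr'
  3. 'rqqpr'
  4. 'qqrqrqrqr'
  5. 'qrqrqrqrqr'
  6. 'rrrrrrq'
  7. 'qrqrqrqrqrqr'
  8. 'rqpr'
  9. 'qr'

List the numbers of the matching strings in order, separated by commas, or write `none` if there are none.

1 → match
2 → match
3 → match
4 → no match
5 → match
6 → match
7 → match
8 → match
9 → match

1, 2, 3, 5, 6, 7, 8, 9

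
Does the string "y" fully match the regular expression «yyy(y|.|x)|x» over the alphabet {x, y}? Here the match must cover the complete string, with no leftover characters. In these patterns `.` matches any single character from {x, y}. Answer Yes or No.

No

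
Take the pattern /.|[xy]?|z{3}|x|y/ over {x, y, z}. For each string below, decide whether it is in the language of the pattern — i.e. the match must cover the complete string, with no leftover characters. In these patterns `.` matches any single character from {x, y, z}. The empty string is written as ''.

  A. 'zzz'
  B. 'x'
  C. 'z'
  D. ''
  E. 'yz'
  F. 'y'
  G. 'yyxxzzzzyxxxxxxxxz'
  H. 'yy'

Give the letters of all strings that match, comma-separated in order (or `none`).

A, B, C, D, F

A. 'zzz' → match
B. 'x' → match
C. 'z' → match
D. '' → match
E. 'yz' → no match
F. 'y' → match
G → no match
H. 'yy' → no match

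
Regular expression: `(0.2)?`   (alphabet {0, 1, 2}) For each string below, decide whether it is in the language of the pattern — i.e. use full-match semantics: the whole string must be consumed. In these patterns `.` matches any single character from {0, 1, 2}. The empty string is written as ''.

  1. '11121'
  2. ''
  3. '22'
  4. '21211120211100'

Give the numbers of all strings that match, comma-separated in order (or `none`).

2

1. '11121' → no match
2. '' → match
3. '22' → no match
4 → no match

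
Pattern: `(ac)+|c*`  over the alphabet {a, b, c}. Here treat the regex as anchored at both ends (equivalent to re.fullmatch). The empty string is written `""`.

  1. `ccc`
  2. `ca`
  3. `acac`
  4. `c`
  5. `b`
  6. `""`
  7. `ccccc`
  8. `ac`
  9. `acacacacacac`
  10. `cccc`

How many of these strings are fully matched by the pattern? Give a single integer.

1 → match
2 → no match
3 → match
4 → match
5 → no match
6 → match
7 → match
8 → match
9 → match
10 → match
Total matched: 8

8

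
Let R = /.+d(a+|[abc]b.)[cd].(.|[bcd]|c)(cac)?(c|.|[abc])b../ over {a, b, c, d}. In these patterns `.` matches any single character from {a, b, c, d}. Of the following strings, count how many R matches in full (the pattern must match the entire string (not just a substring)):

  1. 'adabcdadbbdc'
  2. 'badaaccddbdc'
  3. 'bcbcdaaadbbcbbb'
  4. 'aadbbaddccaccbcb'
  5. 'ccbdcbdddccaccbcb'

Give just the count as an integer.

1. 'adabcdadbbdc' → match
2. 'badaaccddbdc' → match
3 → match
4 → match
5 → match
Total matched: 5

5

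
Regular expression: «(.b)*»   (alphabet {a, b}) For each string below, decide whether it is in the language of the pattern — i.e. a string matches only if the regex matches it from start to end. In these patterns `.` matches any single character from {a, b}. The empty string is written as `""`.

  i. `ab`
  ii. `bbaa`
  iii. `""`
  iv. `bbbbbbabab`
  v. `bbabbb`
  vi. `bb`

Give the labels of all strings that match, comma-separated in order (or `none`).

i → match
ii → no match
iii → match
iv → match
v → match
vi → match

i, iii, iv, v, vi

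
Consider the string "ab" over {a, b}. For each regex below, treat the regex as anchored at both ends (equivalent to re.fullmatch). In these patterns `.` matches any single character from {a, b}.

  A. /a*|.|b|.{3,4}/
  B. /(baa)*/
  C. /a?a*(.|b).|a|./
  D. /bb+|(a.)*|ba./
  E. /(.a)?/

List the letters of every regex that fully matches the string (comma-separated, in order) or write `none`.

C, D

A → no match
B → no match
C → match
D → match
E → no match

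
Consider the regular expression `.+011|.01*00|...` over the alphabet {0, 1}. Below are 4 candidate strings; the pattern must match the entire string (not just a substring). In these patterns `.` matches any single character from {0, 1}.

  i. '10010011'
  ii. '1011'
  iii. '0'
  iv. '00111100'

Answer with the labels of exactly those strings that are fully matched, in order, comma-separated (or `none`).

i, ii, iv

i → match
ii → match
iii → no match
iv → match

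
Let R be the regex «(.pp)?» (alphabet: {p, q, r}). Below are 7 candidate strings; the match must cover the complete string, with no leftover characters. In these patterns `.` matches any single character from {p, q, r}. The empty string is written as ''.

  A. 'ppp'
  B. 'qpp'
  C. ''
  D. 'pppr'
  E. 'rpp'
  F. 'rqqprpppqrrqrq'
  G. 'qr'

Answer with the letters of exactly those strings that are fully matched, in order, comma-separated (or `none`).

A → match
B → match
C → match
D → no match
E → match
F → no match
G → no match

A, B, C, E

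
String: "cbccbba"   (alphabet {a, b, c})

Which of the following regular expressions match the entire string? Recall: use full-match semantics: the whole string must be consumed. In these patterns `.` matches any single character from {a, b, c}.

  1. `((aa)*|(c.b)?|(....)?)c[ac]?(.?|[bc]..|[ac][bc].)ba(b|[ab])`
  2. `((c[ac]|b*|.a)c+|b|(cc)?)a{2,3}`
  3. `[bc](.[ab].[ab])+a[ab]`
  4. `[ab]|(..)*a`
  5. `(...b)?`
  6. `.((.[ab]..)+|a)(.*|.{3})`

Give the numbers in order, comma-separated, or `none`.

4

1 → no match
2 → no match
3 → no match
4 → match
5 → no match
6 → no match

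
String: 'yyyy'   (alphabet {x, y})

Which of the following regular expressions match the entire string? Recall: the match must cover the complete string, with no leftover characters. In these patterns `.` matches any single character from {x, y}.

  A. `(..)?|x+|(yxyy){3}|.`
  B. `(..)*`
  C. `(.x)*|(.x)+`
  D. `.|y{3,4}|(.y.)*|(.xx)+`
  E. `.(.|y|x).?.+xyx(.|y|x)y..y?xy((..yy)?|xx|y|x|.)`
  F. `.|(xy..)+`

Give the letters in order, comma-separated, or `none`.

B, D

A → no match
B → match
C → no match
D → match
E → no match
F → no match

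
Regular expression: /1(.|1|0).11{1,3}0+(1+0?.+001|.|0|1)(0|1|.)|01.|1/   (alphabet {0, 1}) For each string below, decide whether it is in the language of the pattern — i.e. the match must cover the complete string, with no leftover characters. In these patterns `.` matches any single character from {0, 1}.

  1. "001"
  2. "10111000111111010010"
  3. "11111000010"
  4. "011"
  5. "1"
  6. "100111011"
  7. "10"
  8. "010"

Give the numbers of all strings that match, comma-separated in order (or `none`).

1. "001" → no match
2 → match
3. "11111000010" → match
4. "011" → match
5. "1" → match
6. "100111011" → match
7. "10" → no match
8. "010" → match

2, 3, 4, 5, 6, 8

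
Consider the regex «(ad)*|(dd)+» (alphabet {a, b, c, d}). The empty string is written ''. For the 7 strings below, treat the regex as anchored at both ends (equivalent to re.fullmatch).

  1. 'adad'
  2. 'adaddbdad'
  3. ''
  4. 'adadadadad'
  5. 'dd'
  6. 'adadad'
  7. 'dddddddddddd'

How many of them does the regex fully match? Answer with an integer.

1 → match
2 → no match
3 → match
4 → match
5 → match
6 → match
7 → match
Total matched: 6

6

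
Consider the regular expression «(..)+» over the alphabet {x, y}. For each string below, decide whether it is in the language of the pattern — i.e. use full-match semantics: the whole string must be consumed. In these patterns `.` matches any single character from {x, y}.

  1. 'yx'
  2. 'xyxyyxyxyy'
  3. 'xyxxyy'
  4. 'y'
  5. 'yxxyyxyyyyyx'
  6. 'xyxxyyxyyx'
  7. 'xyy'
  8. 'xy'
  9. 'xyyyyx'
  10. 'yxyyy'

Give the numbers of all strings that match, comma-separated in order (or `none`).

1, 2, 3, 5, 6, 8, 9

1 → match
2 → match
3 → match
4 → no match
5 → match
6 → match
7 → no match
8 → match
9 → match
10 → no match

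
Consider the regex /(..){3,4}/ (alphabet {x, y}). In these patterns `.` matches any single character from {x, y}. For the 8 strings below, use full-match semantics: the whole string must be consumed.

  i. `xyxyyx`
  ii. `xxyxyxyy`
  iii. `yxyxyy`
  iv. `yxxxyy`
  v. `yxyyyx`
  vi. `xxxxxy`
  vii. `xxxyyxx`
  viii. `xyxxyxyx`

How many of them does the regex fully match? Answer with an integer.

7

i → match
ii → match
iii → match
iv → match
v → match
vi → match
vii → no match
viii → match
Total matched: 7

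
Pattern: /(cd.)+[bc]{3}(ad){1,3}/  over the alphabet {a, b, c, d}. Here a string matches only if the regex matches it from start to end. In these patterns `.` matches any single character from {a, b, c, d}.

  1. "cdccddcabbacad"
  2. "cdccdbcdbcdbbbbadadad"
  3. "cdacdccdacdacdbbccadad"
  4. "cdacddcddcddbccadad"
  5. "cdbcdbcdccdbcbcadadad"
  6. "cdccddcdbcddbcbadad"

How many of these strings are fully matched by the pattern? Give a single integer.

1 → no match
2 → match
3 → match
4 → match
5 → match
6 → match
Total matched: 5

5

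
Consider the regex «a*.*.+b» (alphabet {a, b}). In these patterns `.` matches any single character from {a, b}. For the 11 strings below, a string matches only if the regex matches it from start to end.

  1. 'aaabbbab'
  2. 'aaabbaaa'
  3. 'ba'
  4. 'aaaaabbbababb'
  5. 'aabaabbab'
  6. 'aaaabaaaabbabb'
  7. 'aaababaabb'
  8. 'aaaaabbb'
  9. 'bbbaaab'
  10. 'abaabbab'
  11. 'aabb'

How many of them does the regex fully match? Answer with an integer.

9

1 → match
2 → no match — must end with 'b'
3 → no match — must end with 'b'
4 → match
5 → match
6 → match
7 → match
8 → match
9 → match
10 → match
11 → match
Total matched: 9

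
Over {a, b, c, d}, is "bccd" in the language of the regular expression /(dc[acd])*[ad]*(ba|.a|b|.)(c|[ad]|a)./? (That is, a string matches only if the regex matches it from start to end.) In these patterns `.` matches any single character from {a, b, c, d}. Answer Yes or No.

No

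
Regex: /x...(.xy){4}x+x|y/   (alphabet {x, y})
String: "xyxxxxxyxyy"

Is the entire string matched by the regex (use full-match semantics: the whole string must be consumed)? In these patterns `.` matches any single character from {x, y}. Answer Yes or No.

No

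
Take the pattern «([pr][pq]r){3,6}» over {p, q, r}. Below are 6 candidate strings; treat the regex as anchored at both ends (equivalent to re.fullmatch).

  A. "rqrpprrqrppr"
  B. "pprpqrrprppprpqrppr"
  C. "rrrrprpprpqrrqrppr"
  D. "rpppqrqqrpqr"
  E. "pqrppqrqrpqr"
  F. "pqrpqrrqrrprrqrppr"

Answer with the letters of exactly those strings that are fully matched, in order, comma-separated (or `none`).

A → match
B → no match
C → no match
D → no match
E → no match
F → match

A, F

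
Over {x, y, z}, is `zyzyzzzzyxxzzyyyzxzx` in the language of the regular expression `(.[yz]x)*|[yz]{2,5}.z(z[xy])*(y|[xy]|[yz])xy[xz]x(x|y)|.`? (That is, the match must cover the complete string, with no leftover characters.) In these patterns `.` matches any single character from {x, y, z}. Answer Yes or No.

No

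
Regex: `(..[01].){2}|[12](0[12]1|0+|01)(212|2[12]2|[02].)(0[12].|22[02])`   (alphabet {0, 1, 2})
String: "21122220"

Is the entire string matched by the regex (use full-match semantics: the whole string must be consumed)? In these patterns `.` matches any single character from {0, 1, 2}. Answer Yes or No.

No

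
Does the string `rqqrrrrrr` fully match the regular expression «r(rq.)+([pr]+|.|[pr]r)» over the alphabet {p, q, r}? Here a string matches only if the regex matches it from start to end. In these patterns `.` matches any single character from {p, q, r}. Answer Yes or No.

Every match must start with `rrq`, but `rqqrrrrrr` does not.

No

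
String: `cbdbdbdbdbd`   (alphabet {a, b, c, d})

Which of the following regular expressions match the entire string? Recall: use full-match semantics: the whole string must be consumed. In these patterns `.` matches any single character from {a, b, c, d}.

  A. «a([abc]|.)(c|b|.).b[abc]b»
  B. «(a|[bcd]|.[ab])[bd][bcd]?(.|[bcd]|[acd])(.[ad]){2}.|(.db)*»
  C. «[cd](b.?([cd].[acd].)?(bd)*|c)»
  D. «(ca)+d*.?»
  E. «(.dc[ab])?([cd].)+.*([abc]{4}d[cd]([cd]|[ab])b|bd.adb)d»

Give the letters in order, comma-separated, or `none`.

C

A → no match — must start with `a`
B → no match
C → match
D → no match — must start with `ca`
E → no match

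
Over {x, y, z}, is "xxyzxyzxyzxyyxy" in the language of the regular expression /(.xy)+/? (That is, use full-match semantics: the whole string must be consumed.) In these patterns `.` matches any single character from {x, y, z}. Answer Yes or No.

Yes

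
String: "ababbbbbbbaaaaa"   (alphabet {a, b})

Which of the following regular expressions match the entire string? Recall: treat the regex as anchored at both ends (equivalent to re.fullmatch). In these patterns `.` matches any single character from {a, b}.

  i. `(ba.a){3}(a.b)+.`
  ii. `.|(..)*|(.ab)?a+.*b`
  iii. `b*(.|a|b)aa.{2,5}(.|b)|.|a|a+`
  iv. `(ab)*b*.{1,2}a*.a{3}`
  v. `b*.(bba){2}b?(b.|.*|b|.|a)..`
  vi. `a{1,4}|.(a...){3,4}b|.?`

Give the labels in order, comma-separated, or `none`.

i → no match — must start with "ba"
ii → no match
iii → no match
iv → match
v → no match
vi → no match

iv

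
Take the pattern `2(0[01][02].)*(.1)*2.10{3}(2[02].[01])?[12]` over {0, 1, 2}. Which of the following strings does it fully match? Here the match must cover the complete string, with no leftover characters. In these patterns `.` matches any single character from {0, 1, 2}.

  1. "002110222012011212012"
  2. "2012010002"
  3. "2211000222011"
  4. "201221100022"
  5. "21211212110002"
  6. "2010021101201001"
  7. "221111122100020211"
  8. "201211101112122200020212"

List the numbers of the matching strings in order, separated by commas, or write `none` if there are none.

2, 7

1 → no match — must start with "2"
2 → match
3 → no match
4 → no match
5 → no match
6 → no match
7 → match
8 → no match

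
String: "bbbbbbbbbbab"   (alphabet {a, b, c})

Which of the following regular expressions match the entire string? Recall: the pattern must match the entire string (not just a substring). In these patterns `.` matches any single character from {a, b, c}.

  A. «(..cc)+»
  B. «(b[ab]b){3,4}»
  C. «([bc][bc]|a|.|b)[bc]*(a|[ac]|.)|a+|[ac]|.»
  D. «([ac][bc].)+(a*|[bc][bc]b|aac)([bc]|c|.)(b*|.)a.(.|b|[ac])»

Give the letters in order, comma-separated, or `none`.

B

A → no match — must end with "cc"
B → match
C → no match
D → no match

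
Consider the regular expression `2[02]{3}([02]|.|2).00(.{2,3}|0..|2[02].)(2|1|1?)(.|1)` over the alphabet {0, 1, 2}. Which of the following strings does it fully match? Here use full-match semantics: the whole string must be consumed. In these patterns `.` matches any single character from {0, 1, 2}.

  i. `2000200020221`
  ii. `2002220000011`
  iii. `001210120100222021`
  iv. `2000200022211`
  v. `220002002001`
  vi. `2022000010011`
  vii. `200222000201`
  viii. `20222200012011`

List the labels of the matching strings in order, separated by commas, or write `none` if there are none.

i → match
ii → match
iii → no match — must start with `2`
iv → match
v → match
vi → match
vii → match
viii → no match

i, ii, iv, v, vi, vii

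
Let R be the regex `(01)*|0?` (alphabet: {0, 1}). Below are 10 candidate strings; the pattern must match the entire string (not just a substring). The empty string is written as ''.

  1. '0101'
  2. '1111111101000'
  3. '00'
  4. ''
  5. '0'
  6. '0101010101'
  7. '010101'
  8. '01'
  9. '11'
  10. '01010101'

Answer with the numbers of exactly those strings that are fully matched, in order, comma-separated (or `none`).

1, 4, 5, 6, 7, 8, 10

1. '0101' → match
2 → no match
3. '00' → no match
4. '' → match
5. '0' → match
6. '0101010101' → match
7. '010101' → match
8. '01' → match
9. '11' → no match
10. '01010101' → match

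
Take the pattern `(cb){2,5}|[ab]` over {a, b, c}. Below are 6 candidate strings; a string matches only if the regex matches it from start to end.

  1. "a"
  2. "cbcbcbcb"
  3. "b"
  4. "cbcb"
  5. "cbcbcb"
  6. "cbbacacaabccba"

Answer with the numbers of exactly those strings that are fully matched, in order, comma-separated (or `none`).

1 → match
2 → match
3 → match
4 → match
5 → match
6 → no match

1, 2, 3, 4, 5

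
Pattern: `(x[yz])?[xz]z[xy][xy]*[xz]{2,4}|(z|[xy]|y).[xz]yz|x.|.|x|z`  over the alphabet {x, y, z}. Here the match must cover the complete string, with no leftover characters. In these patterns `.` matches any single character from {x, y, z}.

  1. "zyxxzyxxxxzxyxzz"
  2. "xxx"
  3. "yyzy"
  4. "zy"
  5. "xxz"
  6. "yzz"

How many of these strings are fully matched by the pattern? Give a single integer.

0

1 → no match
2. "xxx" → no match
3. "yyzy" → no match
4. "zy" → no match
5. "xxz" → no match
6. "yzz" → no match
Total matched: 0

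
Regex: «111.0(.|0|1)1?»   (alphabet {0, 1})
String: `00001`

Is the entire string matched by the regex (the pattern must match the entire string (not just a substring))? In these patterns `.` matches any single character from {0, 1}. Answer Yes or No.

Every match must start with `111`, but `00001` does not.

No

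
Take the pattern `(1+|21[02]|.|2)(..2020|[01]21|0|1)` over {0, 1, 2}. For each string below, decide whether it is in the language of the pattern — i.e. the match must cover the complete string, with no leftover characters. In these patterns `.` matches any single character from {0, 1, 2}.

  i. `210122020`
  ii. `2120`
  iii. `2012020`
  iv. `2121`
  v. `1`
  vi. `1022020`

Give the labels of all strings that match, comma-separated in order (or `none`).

i. `210122020` → match
ii. `2120` → match
iii. `2012020` → match
iv. `2121` → match
v. `1` → no match
vi. `1022020` → match

i, ii, iii, iv, vi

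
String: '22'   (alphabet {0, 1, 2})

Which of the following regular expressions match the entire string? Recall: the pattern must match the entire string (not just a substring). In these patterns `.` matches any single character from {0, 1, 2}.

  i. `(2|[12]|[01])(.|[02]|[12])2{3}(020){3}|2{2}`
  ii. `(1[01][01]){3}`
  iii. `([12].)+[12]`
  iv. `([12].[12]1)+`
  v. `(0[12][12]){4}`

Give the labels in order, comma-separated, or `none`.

i → match
ii → no match — must start with '1'
iii → no match
iv → no match — must end with '1'
v → no match — must start with '0'

i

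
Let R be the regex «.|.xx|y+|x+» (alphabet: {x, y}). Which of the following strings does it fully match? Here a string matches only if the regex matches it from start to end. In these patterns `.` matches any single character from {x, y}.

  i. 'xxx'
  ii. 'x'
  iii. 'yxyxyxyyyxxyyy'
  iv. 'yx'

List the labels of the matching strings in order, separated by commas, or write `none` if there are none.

i, ii

i. 'xxx' → match
ii. 'x' → match
iii → no match
iv. 'yx' → no match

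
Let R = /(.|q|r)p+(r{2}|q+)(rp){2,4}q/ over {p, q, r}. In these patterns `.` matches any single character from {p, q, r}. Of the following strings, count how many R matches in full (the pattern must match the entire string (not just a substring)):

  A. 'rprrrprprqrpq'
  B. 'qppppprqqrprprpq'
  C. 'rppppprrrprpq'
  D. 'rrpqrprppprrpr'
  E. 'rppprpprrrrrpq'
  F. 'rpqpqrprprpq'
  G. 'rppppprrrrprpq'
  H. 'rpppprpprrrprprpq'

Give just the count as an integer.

1

A → no match
B → no match
C → match
D → no match — must end with 'rpq'
E → no match
F → no match
G → no match
H → no match
Total matched: 1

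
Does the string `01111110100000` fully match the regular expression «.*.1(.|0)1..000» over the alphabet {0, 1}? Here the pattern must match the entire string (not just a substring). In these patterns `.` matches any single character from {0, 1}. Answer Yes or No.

Yes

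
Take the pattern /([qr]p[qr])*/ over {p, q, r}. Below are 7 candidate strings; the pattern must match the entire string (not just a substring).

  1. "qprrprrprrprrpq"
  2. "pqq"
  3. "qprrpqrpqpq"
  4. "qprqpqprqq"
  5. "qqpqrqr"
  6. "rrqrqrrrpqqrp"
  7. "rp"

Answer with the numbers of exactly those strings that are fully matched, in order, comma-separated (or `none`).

1

1 → match
2 → no match
3 → no match
4 → no match
5 → no match
6 → no match
7 → no match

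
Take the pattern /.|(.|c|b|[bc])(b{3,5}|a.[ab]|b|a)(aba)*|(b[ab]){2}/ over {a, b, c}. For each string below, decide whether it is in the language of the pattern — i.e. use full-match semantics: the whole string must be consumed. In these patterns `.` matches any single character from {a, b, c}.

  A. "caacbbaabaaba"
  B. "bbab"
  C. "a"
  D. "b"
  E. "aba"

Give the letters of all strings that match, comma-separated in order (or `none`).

C, D

A → no match
B → no match
C → match
D → match
E → no match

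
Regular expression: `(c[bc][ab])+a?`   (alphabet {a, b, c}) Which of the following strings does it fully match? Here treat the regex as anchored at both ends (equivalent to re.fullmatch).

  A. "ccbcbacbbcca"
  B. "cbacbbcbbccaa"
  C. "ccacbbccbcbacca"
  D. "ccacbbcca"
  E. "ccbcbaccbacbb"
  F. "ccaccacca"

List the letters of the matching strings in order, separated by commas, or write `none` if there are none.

A → match
B → match
C → match
D → match
E → no match
F → match

A, B, C, D, F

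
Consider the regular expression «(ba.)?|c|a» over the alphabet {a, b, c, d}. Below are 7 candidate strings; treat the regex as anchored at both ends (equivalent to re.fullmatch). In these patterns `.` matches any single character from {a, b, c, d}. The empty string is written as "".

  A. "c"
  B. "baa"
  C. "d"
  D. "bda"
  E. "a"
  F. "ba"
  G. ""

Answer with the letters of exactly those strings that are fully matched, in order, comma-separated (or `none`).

A. "c" → match
B. "baa" → match
C. "d" → no match
D. "bda" → no match
E. "a" → match
F. "ba" → no match
G. "" → match

A, B, E, G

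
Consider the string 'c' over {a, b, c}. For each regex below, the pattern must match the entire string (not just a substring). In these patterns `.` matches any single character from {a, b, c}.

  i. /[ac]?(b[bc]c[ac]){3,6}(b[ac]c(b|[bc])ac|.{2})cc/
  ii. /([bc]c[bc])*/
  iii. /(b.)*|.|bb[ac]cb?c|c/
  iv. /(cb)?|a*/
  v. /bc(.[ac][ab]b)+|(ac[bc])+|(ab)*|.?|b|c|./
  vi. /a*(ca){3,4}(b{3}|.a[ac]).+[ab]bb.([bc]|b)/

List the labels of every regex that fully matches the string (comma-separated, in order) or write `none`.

iii, v

i → no match — must end with 'cc'
ii → no match
iii → match
iv → no match
v → match
vi → no match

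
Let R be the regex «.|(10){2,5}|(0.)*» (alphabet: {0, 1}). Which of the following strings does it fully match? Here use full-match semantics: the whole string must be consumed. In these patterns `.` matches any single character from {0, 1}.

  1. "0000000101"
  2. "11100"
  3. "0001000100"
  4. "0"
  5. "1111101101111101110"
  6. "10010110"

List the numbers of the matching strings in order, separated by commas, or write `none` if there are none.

1 → match
2 → no match
3 → match
4 → match
5 → no match
6 → no match

1, 3, 4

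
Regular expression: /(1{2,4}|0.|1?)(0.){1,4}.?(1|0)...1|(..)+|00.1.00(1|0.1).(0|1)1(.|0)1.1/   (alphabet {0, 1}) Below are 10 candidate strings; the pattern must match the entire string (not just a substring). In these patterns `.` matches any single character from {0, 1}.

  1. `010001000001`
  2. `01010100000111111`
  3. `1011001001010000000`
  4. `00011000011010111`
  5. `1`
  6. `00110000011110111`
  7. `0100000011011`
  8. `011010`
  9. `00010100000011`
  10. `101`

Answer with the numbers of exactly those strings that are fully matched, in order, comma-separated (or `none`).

1. `010001000001` → match
2 → no match
3 → no match
4 → match
5. `1` → no match
6 → match
7 → match
8. `011010` → match
9 → match
10. `101` → no match

1, 4, 6, 7, 8, 9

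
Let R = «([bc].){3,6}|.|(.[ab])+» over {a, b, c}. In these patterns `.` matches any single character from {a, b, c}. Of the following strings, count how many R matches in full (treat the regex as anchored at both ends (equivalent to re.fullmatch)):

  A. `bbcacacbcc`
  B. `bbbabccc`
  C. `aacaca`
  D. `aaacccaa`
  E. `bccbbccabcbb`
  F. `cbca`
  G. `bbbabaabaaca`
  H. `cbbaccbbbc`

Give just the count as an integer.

A → match
B → match
C → match
D → no match
E → match
F → match
G → match
H → match
Total matched: 7

7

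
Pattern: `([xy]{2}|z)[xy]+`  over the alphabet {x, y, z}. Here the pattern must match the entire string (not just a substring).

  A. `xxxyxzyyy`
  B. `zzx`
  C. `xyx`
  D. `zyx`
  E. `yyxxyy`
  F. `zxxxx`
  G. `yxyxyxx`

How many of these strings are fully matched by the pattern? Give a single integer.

5

A → no match
B → no match
C → match
D → match
E → match
F → match
G → match
Total matched: 5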